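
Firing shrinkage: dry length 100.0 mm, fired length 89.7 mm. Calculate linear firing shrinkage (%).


FS = (100.0 - 89.7) / 100.0 * 100 = 10.3%

10.3


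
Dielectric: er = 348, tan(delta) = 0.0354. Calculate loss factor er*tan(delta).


Loss = 348 * 0.0354 = 12.319

12.319


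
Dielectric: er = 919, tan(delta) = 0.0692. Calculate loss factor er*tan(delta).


Loss = 919 * 0.0692 = 63.595

63.595


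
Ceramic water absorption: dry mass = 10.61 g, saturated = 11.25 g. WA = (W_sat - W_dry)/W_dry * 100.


WA = (11.25 - 10.61) / 10.61 * 100 = 6.03%

6.03


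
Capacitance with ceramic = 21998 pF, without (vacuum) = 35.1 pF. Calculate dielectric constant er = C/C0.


er = 21998 / 35.1 = 626.72

626.72


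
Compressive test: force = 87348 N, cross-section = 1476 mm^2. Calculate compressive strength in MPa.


CS = 87348 / 1476 = 59.2 MPa

59.2


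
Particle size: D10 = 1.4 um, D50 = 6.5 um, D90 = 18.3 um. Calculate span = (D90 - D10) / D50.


Span = (18.3 - 1.4) / 6.5 = 16.9 / 6.5 = 2.6

2.6


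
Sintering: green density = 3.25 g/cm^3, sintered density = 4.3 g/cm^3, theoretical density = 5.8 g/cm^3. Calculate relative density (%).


Relative = 4.3 / 5.8 * 100 = 74.1%

74.1


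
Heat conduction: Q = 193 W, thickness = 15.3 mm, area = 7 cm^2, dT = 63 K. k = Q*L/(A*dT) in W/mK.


k = 193*15.3/1000/(7/10000*63) = 66.96 W/mK

66.96


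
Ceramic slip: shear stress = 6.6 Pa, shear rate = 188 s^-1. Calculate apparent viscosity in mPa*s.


eta = tau/gamma * 1000 = 6.6/188 * 1000 = 35.1 mPa*s

35.1


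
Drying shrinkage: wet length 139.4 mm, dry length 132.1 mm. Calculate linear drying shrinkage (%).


DS = (139.4 - 132.1) / 139.4 * 100 = 5.24%

5.24


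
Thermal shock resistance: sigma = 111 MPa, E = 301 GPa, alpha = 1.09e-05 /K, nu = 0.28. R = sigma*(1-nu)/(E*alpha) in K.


R = 111*(1-0.28)/(301*1000*1.09e-05) = 24 K

24


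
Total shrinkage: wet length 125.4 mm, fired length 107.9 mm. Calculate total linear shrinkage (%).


TS = (125.4 - 107.9) / 125.4 * 100 = 13.96%

13.96


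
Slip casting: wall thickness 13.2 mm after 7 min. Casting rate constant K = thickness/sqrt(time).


K = 13.2 / sqrt(7) = 13.2 / 2.6458 = 4.989 mm/min^0.5

4.989


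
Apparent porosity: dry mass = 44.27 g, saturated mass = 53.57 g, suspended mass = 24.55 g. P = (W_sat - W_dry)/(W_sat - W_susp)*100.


P = (53.57 - 44.27) / (53.57 - 24.55) * 100 = 9.3 / 29.02 * 100 = 32.0%

32.0


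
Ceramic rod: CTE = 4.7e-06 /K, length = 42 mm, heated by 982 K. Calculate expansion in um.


dL = 4.7e-06 * 42 * 982 * 1000 = 193.847 um

193.847


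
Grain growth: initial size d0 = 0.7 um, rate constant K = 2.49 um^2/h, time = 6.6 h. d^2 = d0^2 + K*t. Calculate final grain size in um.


d^2 = 0.7^2 + 2.49*6.6 = 16.924
d = sqrt(16.924) = 4.11 um

4.11


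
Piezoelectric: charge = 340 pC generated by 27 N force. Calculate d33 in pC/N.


d33 = 340 / 27 = 12.6 pC/N

12.6


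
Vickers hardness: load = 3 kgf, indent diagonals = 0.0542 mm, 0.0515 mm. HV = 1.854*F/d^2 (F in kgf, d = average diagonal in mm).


d_avg = (0.0542+0.0515)/2 = 0.05285 mm
HV = 1.854*3/0.05285^2 = 1991

1991


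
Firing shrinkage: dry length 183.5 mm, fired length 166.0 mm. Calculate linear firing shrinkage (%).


FS = (183.5 - 166.0) / 183.5 * 100 = 9.54%

9.54


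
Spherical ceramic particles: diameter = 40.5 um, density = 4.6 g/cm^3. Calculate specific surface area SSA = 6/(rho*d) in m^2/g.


SSA = 6 / (4.6 * 40.5) = 0.032 m^2/g

0.032


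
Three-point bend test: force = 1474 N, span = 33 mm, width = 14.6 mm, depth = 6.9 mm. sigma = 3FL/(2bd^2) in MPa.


sigma = 3*1474*33/(2*14.6*6.9^2) = 105.0 MPa

105.0


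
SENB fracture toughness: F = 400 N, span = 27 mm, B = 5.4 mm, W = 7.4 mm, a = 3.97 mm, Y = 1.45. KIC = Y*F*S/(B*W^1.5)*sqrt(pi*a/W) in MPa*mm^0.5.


KIC = 1.45*400*27/(5.4*7.4^1.5)*sqrt(pi*3.97/7.4) = 187.03

187.03


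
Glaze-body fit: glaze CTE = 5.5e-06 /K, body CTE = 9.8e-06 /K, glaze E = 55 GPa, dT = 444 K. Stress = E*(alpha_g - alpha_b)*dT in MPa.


Stress = 55*1000*(5.5e-06 - 9.8e-06)*444 = -105.0 MPa

-105.0


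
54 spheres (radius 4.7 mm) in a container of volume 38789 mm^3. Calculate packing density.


V_sphere = 4/3*pi*4.7^3 = 434.8928 mm^3
Total V = 54*434.8928 = 23484.2112 mm^3
PD = 23484.2112 / 38789 = 0.605

0.605


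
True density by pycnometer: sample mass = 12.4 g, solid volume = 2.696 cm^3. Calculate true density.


TD = 12.4 / 2.696 = 4.599 g/cm^3

4.599


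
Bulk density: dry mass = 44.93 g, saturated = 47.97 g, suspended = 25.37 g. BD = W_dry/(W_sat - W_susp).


BD = 44.93 / (47.97 - 25.37) = 44.93 / 22.6 = 1.988 g/cm^3

1.988


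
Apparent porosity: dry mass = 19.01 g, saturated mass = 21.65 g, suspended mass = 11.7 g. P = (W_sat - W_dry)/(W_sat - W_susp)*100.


P = (21.65 - 19.01) / (21.65 - 11.7) * 100 = 2.64 / 9.95 * 100 = 26.5%

26.5


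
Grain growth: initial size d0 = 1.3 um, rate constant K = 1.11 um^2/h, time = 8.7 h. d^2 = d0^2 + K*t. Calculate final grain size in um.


d^2 = 1.3^2 + 1.11*8.7 = 11.347
d = sqrt(11.347) = 3.37 um

3.37


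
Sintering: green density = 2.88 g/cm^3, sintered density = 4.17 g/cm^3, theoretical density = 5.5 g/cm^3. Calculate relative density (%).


Relative = 4.17 / 5.5 * 100 = 75.8%

75.8


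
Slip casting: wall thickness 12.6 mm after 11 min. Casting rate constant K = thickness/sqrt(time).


K = 12.6 / sqrt(11) = 12.6 / 3.3166 = 3.799 mm/min^0.5

3.799


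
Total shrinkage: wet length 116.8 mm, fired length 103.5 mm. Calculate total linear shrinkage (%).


TS = (116.8 - 103.5) / 116.8 * 100 = 11.39%

11.39


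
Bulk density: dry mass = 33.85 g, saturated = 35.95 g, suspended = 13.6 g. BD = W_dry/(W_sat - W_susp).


BD = 33.85 / (35.95 - 13.6) = 33.85 / 22.35 = 1.515 g/cm^3

1.515


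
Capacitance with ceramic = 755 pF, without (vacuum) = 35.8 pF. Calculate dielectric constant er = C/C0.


er = 755 / 35.8 = 21.09

21.09


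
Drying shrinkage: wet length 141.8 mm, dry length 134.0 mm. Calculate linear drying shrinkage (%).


DS = (141.8 - 134.0) / 141.8 * 100 = 5.5%

5.5


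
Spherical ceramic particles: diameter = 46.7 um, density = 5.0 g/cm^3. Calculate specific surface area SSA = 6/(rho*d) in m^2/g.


SSA = 6 / (5.0 * 46.7) = 0.026 m^2/g

0.026


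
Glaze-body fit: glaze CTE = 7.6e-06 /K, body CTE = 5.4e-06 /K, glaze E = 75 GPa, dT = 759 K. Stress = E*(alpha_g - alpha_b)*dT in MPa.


Stress = 75*1000*(7.6e-06 - 5.4e-06)*759 = 125.2 MPa

125.2


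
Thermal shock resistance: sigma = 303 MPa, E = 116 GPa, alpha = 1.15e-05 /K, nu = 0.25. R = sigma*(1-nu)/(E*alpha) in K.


R = 303*(1-0.25)/(116*1000*1.15e-05) = 170 K

170


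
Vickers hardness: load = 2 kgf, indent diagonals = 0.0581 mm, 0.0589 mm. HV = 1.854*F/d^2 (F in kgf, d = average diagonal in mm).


d_avg = (0.0581+0.0589)/2 = 0.0585 mm
HV = 1.854*2/0.0585^2 = 1083

1083


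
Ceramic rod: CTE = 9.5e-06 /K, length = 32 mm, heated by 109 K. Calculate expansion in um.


dL = 9.5e-06 * 32 * 109 * 1000 = 33.136 um

33.136


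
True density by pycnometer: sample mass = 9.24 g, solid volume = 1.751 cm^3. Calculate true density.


TD = 9.24 / 1.751 = 5.277 g/cm^3

5.277


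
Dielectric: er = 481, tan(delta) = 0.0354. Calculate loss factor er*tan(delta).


Loss = 481 * 0.0354 = 17.027

17.027


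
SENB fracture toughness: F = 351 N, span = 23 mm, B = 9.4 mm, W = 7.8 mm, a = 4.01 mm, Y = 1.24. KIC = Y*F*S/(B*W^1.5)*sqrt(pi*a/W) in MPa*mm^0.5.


KIC = 1.24*351*23/(9.4*7.8^1.5)*sqrt(pi*4.01/7.8) = 62.13

62.13


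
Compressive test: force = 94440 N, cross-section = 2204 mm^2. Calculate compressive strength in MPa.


CS = 94440 / 2204 = 42.8 MPa

42.8


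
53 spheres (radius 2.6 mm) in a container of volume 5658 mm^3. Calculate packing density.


V_sphere = 4/3*pi*2.6^3 = 73.6222 mm^3
Total V = 53*73.6222 = 3901.9766 mm^3
PD = 3901.9766 / 5658 = 0.69

0.69


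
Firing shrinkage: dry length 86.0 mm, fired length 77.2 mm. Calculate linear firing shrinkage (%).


FS = (86.0 - 77.2) / 86.0 * 100 = 10.23%

10.23


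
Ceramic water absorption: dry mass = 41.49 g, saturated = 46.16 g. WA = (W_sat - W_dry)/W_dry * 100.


WA = (46.16 - 41.49) / 41.49 * 100 = 11.26%

11.26


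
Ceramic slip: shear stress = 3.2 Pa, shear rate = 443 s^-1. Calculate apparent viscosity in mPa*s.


eta = tau/gamma * 1000 = 3.2/443 * 1000 = 7.2 mPa*s

7.2


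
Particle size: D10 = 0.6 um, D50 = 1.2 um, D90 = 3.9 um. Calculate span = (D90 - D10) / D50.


Span = (3.9 - 0.6) / 1.2 = 3.3 / 1.2 = 2.75

2.75


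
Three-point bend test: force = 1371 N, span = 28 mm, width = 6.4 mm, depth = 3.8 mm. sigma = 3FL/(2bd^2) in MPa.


sigma = 3*1371*28/(2*6.4*3.8^2) = 623.1 MPa

623.1


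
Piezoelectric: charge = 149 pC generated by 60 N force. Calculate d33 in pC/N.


d33 = 149 / 60 = 2.5 pC/N

2.5


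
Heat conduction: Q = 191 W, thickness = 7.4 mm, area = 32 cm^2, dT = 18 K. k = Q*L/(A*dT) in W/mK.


k = 191*7.4/1000/(32/10000*18) = 24.54 W/mK

24.54


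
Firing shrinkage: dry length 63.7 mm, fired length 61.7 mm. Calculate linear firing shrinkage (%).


FS = (63.7 - 61.7) / 63.7 * 100 = 3.14%

3.14


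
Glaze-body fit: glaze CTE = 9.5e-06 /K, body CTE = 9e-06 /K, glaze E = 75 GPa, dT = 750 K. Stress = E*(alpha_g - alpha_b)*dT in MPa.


Stress = 75*1000*(9.5e-06 - 9e-06)*750 = 28.1 MPa

28.1


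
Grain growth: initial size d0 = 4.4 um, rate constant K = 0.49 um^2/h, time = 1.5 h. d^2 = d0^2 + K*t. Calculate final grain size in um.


d^2 = 4.4^2 + 0.49*1.5 = 20.095
d = sqrt(20.095) = 4.48 um

4.48


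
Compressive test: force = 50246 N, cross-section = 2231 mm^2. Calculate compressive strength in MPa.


CS = 50246 / 2231 = 22.5 MPa

22.5


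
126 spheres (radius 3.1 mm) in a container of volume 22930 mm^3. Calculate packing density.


V_sphere = 4/3*pi*3.1^3 = 124.7882 mm^3
Total V = 126*124.7882 = 15723.3132 mm^3
PD = 15723.3132 / 22930 = 0.686

0.686


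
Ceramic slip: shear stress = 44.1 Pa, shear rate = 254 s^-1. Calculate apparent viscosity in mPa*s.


eta = tau/gamma * 1000 = 44.1/254 * 1000 = 173.6 mPa*s

173.6


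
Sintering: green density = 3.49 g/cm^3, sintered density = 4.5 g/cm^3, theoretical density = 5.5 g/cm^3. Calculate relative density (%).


Relative = 4.5 / 5.5 * 100 = 81.8%

81.8


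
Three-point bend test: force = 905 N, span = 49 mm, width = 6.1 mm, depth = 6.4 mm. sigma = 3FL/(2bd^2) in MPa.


sigma = 3*905*49/(2*6.1*6.4^2) = 266.2 MPa

266.2


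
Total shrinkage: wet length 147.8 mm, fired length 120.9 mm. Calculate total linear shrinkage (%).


TS = (147.8 - 120.9) / 147.8 * 100 = 18.2%

18.2


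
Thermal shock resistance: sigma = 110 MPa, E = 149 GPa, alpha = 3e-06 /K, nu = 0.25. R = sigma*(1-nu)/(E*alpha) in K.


R = 110*(1-0.25)/(149*1000*3e-06) = 185 K

185


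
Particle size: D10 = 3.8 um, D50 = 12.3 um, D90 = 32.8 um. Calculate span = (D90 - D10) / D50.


Span = (32.8 - 3.8) / 12.3 = 29.0 / 12.3 = 2.358

2.358


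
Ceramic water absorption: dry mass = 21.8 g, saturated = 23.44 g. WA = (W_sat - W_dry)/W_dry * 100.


WA = (23.44 - 21.8) / 21.8 * 100 = 7.52%

7.52


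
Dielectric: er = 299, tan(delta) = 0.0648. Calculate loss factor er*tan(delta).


Loss = 299 * 0.0648 = 19.375

19.375


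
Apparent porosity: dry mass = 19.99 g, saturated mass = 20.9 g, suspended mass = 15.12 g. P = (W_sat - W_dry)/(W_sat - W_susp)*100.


P = (20.9 - 19.99) / (20.9 - 15.12) * 100 = 0.91 / 5.78 * 100 = 15.7%

15.7


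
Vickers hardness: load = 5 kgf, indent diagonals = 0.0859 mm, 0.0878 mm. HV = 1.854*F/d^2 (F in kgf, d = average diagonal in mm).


d_avg = (0.0859+0.0878)/2 = 0.08685 mm
HV = 1.854*5/0.08685^2 = 1229

1229


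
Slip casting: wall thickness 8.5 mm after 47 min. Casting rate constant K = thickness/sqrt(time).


K = 8.5 / sqrt(47) = 8.5 / 6.8557 = 1.24 mm/min^0.5

1.24


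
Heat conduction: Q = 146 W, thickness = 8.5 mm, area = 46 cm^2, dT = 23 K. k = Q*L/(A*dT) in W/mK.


k = 146*8.5/1000/(46/10000*23) = 11.73 W/mK

11.73


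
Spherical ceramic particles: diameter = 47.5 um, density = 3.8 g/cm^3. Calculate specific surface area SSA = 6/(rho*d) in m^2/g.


SSA = 6 / (3.8 * 47.5) = 0.033 m^2/g

0.033


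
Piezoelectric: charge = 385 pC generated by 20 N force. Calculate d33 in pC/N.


d33 = 385 / 20 = 19.3 pC/N

19.3


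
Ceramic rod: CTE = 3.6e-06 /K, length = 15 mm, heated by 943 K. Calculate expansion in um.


dL = 3.6e-06 * 15 * 943 * 1000 = 50.922 um

50.922


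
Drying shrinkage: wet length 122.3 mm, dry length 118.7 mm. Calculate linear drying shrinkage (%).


DS = (122.3 - 118.7) / 122.3 * 100 = 2.94%

2.94


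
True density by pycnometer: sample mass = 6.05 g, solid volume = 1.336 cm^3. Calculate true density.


TD = 6.05 / 1.336 = 4.528 g/cm^3

4.528


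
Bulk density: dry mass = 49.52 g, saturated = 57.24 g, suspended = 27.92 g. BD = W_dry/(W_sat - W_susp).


BD = 49.52 / (57.24 - 27.92) = 49.52 / 29.32 = 1.689 g/cm^3

1.689


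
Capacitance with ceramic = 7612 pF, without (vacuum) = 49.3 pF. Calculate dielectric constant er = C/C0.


er = 7612 / 49.3 = 154.4

154.4


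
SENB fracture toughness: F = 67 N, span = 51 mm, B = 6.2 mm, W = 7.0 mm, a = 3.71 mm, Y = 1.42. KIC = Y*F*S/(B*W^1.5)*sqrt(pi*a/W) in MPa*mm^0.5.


KIC = 1.42*67*51/(6.2*7.0^1.5)*sqrt(pi*3.71/7.0) = 54.53

54.53


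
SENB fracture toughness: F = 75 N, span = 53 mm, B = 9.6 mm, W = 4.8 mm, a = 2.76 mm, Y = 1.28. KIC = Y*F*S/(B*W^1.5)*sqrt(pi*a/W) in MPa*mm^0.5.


KIC = 1.28*75*53/(9.6*4.8^1.5)*sqrt(pi*2.76/4.8) = 67.74

67.74


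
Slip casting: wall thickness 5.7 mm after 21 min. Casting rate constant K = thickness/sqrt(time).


K = 5.7 / sqrt(21) = 5.7 / 4.5826 = 1.244 mm/min^0.5

1.244


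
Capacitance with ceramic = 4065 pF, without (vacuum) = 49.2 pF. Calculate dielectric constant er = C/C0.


er = 4065 / 49.2 = 82.62

82.62


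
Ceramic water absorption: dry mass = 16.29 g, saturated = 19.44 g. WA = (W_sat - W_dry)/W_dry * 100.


WA = (19.44 - 16.29) / 16.29 * 100 = 19.34%

19.34


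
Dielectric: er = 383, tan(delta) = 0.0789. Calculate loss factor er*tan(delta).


Loss = 383 * 0.0789 = 30.219

30.219


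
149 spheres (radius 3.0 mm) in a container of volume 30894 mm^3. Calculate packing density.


V_sphere = 4/3*pi*3.0^3 = 113.0973 mm^3
Total V = 149*113.0973 = 16851.4977 mm^3
PD = 16851.4977 / 30894 = 0.545

0.545


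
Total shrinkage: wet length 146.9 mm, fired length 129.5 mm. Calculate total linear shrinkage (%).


TS = (146.9 - 129.5) / 146.9 * 100 = 11.84%

11.84


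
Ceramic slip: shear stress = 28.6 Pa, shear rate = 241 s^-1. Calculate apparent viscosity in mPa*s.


eta = tau/gamma * 1000 = 28.6/241 * 1000 = 118.7 mPa*s

118.7


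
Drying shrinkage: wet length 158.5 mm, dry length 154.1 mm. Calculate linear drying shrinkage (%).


DS = (158.5 - 154.1) / 158.5 * 100 = 2.78%

2.78


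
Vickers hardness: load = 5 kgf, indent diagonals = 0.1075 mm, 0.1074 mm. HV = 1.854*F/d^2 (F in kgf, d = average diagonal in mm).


d_avg = (0.1075+0.1074)/2 = 0.10745 mm
HV = 1.854*5/0.10745^2 = 803

803


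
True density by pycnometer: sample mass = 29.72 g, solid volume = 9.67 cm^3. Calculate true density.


TD = 29.72 / 9.67 = 3.073 g/cm^3

3.073


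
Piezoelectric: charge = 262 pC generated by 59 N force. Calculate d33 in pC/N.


d33 = 262 / 59 = 4.4 pC/N

4.4


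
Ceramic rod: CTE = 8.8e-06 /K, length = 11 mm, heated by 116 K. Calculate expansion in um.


dL = 8.8e-06 * 11 * 116 * 1000 = 11.229 um

11.229


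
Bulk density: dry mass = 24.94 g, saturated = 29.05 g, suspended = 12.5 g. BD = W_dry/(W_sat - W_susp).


BD = 24.94 / (29.05 - 12.5) = 24.94 / 16.55 = 1.507 g/cm^3

1.507


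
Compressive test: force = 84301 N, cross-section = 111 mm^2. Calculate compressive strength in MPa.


CS = 84301 / 111 = 759.5 MPa

759.5


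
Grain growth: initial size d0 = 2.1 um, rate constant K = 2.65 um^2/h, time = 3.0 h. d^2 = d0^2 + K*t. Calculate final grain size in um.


d^2 = 2.1^2 + 2.65*3.0 = 12.36
d = sqrt(12.36) = 3.52 um

3.52


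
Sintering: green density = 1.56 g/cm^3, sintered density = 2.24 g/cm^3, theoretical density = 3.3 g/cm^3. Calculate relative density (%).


Relative = 2.24 / 3.3 * 100 = 67.9%

67.9


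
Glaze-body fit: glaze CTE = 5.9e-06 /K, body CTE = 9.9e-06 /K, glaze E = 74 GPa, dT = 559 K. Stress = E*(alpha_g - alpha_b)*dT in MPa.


Stress = 74*1000*(5.9e-06 - 9.9e-06)*559 = -165.5 MPa

-165.5


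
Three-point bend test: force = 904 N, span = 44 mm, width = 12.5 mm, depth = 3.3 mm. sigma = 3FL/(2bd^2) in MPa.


sigma = 3*904*44/(2*12.5*3.3^2) = 438.3 MPa

438.3


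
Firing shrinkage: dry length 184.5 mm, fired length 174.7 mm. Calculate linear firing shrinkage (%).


FS = (184.5 - 174.7) / 184.5 * 100 = 5.31%

5.31


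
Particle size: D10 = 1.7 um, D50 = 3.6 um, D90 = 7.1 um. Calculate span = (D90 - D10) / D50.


Span = (7.1 - 1.7) / 3.6 = 5.4 / 3.6 = 1.5

1.5


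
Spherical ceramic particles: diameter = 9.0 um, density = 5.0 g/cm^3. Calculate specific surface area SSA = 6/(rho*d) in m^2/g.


SSA = 6 / (5.0 * 9.0) = 0.133 m^2/g

0.133


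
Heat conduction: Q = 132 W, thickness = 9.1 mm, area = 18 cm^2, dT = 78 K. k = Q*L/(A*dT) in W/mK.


k = 132*9.1/1000/(18/10000*78) = 8.56 W/mK

8.56


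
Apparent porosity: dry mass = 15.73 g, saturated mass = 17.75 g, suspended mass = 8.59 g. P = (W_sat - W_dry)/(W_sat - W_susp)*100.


P = (17.75 - 15.73) / (17.75 - 8.59) * 100 = 2.02 / 9.16 * 100 = 22.1%

22.1


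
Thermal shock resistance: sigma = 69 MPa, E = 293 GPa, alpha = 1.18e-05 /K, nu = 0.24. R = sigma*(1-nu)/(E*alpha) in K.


R = 69*(1-0.24)/(293*1000*1.18e-05) = 15 K

15


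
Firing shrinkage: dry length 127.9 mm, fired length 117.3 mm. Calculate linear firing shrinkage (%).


FS = (127.9 - 117.3) / 127.9 * 100 = 8.29%

8.29


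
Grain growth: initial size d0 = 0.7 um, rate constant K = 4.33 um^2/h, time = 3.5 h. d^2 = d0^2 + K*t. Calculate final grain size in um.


d^2 = 0.7^2 + 4.33*3.5 = 15.645
d = sqrt(15.645) = 3.96 um

3.96


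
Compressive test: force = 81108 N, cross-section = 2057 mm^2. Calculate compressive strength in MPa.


CS = 81108 / 2057 = 39.4 MPa

39.4


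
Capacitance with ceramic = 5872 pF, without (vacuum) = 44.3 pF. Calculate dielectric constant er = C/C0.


er = 5872 / 44.3 = 132.55

132.55


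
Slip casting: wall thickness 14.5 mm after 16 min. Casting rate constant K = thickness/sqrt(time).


K = 14.5 / sqrt(16) = 14.5 / 4.0 = 3.625 mm/min^0.5

3.625


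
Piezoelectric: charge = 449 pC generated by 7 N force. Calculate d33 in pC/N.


d33 = 449 / 7 = 64.1 pC/N

64.1


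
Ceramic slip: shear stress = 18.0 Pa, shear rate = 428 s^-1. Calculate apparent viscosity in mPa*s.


eta = tau/gamma * 1000 = 18.0/428 * 1000 = 42.1 mPa*s

42.1


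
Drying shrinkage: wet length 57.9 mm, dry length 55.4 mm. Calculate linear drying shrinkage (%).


DS = (57.9 - 55.4) / 57.9 * 100 = 4.32%

4.32


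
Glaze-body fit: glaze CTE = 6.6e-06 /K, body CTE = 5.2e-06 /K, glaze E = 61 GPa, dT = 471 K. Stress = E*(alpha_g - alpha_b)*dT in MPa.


Stress = 61*1000*(6.6e-06 - 5.2e-06)*471 = 40.2 MPa

40.2


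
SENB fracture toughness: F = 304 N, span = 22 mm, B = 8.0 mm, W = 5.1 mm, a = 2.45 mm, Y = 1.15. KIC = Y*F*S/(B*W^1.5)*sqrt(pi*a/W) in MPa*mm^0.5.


KIC = 1.15*304*22/(8.0*5.1^1.5)*sqrt(pi*2.45/5.1) = 102.55

102.55


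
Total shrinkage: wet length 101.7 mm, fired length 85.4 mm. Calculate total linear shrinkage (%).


TS = (101.7 - 85.4) / 101.7 * 100 = 16.03%

16.03


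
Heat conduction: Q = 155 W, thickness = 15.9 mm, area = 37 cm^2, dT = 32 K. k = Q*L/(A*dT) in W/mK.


k = 155*15.9/1000/(37/10000*32) = 20.82 W/mK

20.82


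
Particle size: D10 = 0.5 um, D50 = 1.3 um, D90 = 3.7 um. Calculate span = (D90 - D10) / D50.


Span = (3.7 - 0.5) / 1.3 = 3.2 / 1.3 = 2.462

2.462


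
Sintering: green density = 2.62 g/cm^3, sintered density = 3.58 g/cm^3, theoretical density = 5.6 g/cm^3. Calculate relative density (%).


Relative = 3.58 / 5.6 * 100 = 63.9%

63.9


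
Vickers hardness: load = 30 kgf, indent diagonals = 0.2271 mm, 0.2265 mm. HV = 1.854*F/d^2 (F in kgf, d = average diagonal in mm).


d_avg = (0.2271+0.2265)/2 = 0.2268 mm
HV = 1.854*30/0.2268^2 = 1081

1081


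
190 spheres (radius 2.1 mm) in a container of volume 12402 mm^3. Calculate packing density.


V_sphere = 4/3*pi*2.1^3 = 38.7924 mm^3
Total V = 190*38.7924 = 7370.556 mm^3
PD = 7370.556 / 12402 = 0.594

0.594


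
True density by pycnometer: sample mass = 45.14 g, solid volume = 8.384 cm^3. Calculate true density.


TD = 45.14 / 8.384 = 5.384 g/cm^3

5.384


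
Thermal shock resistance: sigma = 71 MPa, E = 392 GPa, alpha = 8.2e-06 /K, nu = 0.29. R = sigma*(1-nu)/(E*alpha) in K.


R = 71*(1-0.29)/(392*1000*8.2e-06) = 16 K

16


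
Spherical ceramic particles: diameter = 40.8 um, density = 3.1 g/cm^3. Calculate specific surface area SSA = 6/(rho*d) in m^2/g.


SSA = 6 / (3.1 * 40.8) = 0.047 m^2/g

0.047


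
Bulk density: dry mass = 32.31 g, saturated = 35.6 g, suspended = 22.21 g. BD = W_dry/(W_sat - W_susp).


BD = 32.31 / (35.6 - 22.21) = 32.31 / 13.39 = 2.413 g/cm^3

2.413


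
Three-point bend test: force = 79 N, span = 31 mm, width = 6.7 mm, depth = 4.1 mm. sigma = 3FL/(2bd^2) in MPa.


sigma = 3*79*31/(2*6.7*4.1^2) = 32.6 MPa

32.6


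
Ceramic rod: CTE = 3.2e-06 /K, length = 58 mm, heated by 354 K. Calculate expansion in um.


dL = 3.2e-06 * 58 * 354 * 1000 = 65.702 um

65.702


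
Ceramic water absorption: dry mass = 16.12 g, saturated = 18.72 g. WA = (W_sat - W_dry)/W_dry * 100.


WA = (18.72 - 16.12) / 16.12 * 100 = 16.13%

16.13


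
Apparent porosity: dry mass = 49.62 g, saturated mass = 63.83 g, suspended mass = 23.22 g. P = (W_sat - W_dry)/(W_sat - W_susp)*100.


P = (63.83 - 49.62) / (63.83 - 23.22) * 100 = 14.21 / 40.61 * 100 = 35.0%

35.0


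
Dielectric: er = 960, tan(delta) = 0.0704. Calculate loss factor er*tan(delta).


Loss = 960 * 0.0704 = 67.584

67.584


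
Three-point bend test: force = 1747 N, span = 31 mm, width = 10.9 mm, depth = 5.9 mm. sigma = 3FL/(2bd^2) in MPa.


sigma = 3*1747*31/(2*10.9*5.9^2) = 214.1 MPa

214.1


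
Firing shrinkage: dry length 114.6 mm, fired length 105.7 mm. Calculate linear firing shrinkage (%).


FS = (114.6 - 105.7) / 114.6 * 100 = 7.77%

7.77


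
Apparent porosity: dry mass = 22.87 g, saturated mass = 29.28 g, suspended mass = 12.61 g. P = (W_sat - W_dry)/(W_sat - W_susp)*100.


P = (29.28 - 22.87) / (29.28 - 12.61) * 100 = 6.41 / 16.67 * 100 = 38.5%

38.5


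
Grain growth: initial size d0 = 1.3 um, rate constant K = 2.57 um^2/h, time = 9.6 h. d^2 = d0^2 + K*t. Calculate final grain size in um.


d^2 = 1.3^2 + 2.57*9.6 = 26.362
d = sqrt(26.362) = 5.13 um

5.13


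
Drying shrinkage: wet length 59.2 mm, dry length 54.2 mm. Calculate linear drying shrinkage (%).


DS = (59.2 - 54.2) / 59.2 * 100 = 8.45%

8.45


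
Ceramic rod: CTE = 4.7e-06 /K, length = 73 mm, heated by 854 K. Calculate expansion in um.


dL = 4.7e-06 * 73 * 854 * 1000 = 293.007 um

293.007


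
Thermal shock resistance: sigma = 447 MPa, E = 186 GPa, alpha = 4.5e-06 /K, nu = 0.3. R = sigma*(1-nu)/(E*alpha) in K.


R = 447*(1-0.3)/(186*1000*4.5e-06) = 374 K

374


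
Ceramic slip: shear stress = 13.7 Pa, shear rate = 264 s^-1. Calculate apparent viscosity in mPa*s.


eta = tau/gamma * 1000 = 13.7/264 * 1000 = 51.9 mPa*s

51.9


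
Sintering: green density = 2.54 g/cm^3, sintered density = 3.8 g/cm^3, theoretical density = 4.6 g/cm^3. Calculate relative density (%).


Relative = 3.8 / 4.6 * 100 = 82.6%

82.6


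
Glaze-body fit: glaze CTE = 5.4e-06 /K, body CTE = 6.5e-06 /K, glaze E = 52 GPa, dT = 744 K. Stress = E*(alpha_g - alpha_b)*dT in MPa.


Stress = 52*1000*(5.4e-06 - 6.5e-06)*744 = -42.6 MPa

-42.6


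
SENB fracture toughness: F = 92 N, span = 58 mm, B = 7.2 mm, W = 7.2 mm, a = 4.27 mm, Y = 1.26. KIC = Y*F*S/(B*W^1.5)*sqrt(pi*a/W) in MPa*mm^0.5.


KIC = 1.26*92*58/(7.2*7.2^1.5)*sqrt(pi*4.27/7.2) = 65.97

65.97


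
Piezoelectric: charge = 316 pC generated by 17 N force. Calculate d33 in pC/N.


d33 = 316 / 17 = 18.6 pC/N

18.6


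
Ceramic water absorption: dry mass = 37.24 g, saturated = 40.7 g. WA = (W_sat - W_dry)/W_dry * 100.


WA = (40.7 - 37.24) / 37.24 * 100 = 9.29%

9.29


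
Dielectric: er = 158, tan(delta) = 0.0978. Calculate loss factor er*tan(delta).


Loss = 158 * 0.0978 = 15.452

15.452


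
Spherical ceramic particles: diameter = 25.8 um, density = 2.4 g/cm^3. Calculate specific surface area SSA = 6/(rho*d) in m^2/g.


SSA = 6 / (2.4 * 25.8) = 0.097 m^2/g

0.097


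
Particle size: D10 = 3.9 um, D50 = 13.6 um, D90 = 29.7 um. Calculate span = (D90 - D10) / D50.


Span = (29.7 - 3.9) / 13.6 = 25.8 / 13.6 = 1.897

1.897


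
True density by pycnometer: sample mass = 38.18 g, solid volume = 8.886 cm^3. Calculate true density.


TD = 38.18 / 8.886 = 4.297 g/cm^3

4.297


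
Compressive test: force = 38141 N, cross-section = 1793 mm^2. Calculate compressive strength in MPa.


CS = 38141 / 1793 = 21.3 MPa

21.3


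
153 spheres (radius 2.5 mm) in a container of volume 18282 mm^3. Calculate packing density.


V_sphere = 4/3*pi*2.5^3 = 65.4498 mm^3
Total V = 153*65.4498 = 10013.8194 mm^3
PD = 10013.8194 / 18282 = 0.548

0.548


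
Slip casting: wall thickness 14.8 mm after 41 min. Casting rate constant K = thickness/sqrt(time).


K = 14.8 / sqrt(41) = 14.8 / 6.4031 = 2.311 mm/min^0.5

2.311


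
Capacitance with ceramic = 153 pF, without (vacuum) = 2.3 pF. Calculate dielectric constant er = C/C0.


er = 153 / 2.3 = 66.52

66.52


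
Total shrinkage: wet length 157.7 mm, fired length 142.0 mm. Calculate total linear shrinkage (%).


TS = (157.7 - 142.0) / 157.7 * 100 = 9.96%

9.96


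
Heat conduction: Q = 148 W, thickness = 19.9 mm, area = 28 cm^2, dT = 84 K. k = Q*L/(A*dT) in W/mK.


k = 148*19.9/1000/(28/10000*84) = 12.52 W/mK

12.52


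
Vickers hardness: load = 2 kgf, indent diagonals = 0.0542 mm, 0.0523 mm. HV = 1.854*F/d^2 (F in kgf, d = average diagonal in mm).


d_avg = (0.0542+0.0523)/2 = 0.05325 mm
HV = 1.854*2/0.05325^2 = 1308

1308


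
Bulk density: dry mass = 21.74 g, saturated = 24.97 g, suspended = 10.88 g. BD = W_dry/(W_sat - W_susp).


BD = 21.74 / (24.97 - 10.88) = 21.74 / 14.09 = 1.543 g/cm^3

1.543


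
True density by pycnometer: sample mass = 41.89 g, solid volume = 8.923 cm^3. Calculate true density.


TD = 41.89 / 8.923 = 4.695 g/cm^3

4.695


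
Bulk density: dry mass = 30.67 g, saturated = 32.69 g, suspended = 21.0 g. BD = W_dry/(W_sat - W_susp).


BD = 30.67 / (32.69 - 21.0) = 30.67 / 11.69 = 2.624 g/cm^3

2.624


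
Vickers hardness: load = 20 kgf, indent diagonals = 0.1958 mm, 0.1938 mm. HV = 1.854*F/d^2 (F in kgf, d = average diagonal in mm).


d_avg = (0.1958+0.1938)/2 = 0.1948 mm
HV = 1.854*20/0.1948^2 = 977

977


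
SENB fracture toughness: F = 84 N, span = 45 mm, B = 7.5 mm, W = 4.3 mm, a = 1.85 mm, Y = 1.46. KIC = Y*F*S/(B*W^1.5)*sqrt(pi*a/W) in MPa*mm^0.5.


KIC = 1.46*84*45/(7.5*4.3^1.5)*sqrt(pi*1.85/4.3) = 95.94

95.94


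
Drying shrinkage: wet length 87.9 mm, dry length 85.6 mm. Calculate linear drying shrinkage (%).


DS = (87.9 - 85.6) / 87.9 * 100 = 2.62%

2.62


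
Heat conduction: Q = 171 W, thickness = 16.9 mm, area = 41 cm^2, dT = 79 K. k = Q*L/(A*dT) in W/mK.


k = 171*16.9/1000/(41/10000*79) = 8.92 W/mK

8.92


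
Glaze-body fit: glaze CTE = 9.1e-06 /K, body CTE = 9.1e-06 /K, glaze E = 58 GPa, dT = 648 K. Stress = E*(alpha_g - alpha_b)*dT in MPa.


Stress = 58*1000*(9.1e-06 - 9.1e-06)*648 = 0.0 MPa

0.0


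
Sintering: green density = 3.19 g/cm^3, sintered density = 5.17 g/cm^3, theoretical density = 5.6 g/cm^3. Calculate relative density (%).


Relative = 5.17 / 5.6 * 100 = 92.3%

92.3


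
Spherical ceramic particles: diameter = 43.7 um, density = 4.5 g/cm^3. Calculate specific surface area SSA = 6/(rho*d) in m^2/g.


SSA = 6 / (4.5 * 43.7) = 0.031 m^2/g

0.031


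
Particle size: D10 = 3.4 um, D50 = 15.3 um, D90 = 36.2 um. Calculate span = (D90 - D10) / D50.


Span = (36.2 - 3.4) / 15.3 = 32.8 / 15.3 = 2.144

2.144


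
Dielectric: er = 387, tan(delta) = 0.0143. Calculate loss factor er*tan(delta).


Loss = 387 * 0.0143 = 5.534

5.534


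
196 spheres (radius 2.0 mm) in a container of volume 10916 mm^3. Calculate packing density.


V_sphere = 4/3*pi*2.0^3 = 33.5103 mm^3
Total V = 196*33.5103 = 6568.0188 mm^3
PD = 6568.0188 / 10916 = 0.602

0.602


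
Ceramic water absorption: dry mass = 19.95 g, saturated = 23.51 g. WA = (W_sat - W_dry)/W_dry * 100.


WA = (23.51 - 19.95) / 19.95 * 100 = 17.84%

17.84


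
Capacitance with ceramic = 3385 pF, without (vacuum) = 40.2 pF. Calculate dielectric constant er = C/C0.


er = 3385 / 40.2 = 84.2

84.2


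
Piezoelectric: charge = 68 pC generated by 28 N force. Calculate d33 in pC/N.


d33 = 68 / 28 = 2.4 pC/N

2.4


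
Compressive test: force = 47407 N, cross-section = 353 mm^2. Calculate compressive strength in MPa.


CS = 47407 / 353 = 134.3 MPa

134.3


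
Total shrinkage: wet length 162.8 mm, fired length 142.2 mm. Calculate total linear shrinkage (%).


TS = (162.8 - 142.2) / 162.8 * 100 = 12.65%

12.65


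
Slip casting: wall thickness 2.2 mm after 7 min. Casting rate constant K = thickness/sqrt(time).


K = 2.2 / sqrt(7) = 2.2 / 2.6458 = 0.832 mm/min^0.5

0.832


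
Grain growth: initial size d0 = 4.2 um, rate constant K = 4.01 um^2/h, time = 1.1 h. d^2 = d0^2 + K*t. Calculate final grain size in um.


d^2 = 4.2^2 + 4.01*1.1 = 22.051
d = sqrt(22.051) = 4.7 um

4.7


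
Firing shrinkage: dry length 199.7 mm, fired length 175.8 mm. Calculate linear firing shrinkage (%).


FS = (199.7 - 175.8) / 199.7 * 100 = 11.97%

11.97


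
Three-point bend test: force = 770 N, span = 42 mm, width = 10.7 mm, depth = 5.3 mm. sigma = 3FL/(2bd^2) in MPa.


sigma = 3*770*42/(2*10.7*5.3^2) = 161.4 MPa

161.4


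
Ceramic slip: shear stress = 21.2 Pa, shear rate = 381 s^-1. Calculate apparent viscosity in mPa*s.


eta = tau/gamma * 1000 = 21.2/381 * 1000 = 55.6 mPa*s

55.6


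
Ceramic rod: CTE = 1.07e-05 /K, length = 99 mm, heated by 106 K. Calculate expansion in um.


dL = 1.07e-05 * 99 * 106 * 1000 = 112.286 um

112.286


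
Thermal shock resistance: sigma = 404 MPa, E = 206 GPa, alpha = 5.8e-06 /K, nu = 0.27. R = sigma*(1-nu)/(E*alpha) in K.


R = 404*(1-0.27)/(206*1000*5.8e-06) = 247 K

247


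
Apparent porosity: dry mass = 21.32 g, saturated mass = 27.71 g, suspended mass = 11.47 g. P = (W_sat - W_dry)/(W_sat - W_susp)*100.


P = (27.71 - 21.32) / (27.71 - 11.47) * 100 = 6.39 / 16.24 * 100 = 39.3%

39.3


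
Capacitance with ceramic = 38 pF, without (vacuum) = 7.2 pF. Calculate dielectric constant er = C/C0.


er = 38 / 7.2 = 5.28

5.28


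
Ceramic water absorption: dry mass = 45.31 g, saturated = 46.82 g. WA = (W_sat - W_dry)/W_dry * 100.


WA = (46.82 - 45.31) / 45.31 * 100 = 3.33%

3.33


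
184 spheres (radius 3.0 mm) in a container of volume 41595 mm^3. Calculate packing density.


V_sphere = 4/3*pi*3.0^3 = 113.0973 mm^3
Total V = 184*113.0973 = 20809.9032 mm^3
PD = 20809.9032 / 41595 = 0.5

0.5


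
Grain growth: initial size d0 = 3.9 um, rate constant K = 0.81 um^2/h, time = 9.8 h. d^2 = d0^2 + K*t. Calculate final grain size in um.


d^2 = 3.9^2 + 0.81*9.8 = 23.148
d = sqrt(23.148) = 4.81 um

4.81


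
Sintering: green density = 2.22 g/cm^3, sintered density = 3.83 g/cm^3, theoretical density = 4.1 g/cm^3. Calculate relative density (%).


Relative = 3.83 / 4.1 * 100 = 93.4%

93.4


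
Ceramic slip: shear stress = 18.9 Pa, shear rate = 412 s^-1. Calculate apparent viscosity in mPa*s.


eta = tau/gamma * 1000 = 18.9/412 * 1000 = 45.9 mPa*s

45.9


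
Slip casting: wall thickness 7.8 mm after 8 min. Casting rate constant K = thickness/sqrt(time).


K = 7.8 / sqrt(8) = 7.8 / 2.8284 = 2.758 mm/min^0.5

2.758


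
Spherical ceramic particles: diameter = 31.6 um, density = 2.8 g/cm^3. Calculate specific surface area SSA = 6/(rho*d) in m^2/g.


SSA = 6 / (2.8 * 31.6) = 0.068 m^2/g

0.068


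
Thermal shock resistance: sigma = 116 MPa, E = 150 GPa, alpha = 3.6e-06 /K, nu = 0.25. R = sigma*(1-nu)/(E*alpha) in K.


R = 116*(1-0.25)/(150*1000*3.6e-06) = 161 K

161


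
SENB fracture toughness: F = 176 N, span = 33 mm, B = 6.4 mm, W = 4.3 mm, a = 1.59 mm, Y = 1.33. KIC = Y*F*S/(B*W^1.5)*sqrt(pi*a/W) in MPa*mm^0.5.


KIC = 1.33*176*33/(6.4*4.3^1.5)*sqrt(pi*1.59/4.3) = 145.89

145.89


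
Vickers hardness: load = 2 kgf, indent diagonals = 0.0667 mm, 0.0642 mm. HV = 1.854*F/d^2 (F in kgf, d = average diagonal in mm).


d_avg = (0.0667+0.0642)/2 = 0.06545 mm
HV = 1.854*2/0.06545^2 = 866

866


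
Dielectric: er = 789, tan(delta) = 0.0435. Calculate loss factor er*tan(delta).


Loss = 789 * 0.0435 = 34.322

34.322


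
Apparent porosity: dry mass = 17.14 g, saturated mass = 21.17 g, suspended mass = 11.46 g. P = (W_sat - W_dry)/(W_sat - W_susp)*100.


P = (21.17 - 17.14) / (21.17 - 11.46) * 100 = 4.03 / 9.71 * 100 = 41.5%

41.5


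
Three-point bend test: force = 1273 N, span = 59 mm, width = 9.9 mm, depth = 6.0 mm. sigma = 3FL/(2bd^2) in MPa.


sigma = 3*1273*59/(2*9.9*6.0^2) = 316.1 MPa

316.1


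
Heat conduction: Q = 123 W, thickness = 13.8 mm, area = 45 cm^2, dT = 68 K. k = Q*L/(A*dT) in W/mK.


k = 123*13.8/1000/(45/10000*68) = 5.55 W/mK

5.55


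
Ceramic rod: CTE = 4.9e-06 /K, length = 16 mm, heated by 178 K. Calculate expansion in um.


dL = 4.9e-06 * 16 * 178 * 1000 = 13.955 um

13.955


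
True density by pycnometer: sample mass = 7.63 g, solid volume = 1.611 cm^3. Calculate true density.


TD = 7.63 / 1.611 = 4.736 g/cm^3

4.736


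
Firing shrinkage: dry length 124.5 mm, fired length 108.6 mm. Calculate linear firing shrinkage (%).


FS = (124.5 - 108.6) / 124.5 * 100 = 12.77%

12.77


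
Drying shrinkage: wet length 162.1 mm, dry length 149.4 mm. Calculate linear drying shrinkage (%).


DS = (162.1 - 149.4) / 162.1 * 100 = 7.83%

7.83


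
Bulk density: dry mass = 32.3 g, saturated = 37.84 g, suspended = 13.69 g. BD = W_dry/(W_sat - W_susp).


BD = 32.3 / (37.84 - 13.69) = 32.3 / 24.15 = 1.337 g/cm^3

1.337


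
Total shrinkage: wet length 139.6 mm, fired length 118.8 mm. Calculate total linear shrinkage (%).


TS = (139.6 - 118.8) / 139.6 * 100 = 14.9%

14.9


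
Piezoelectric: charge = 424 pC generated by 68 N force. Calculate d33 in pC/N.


d33 = 424 / 68 = 6.2 pC/N

6.2


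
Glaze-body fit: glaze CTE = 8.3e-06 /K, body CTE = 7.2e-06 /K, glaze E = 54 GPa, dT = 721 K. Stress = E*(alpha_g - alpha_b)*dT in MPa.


Stress = 54*1000*(8.3e-06 - 7.2e-06)*721 = 42.8 MPa

42.8


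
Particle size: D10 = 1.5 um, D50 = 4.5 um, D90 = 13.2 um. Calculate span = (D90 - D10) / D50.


Span = (13.2 - 1.5) / 4.5 = 11.7 / 4.5 = 2.6

2.6


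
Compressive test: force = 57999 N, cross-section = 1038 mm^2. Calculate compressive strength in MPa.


CS = 57999 / 1038 = 55.9 MPa

55.9


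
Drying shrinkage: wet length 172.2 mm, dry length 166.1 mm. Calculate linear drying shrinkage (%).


DS = (172.2 - 166.1) / 172.2 * 100 = 3.54%

3.54


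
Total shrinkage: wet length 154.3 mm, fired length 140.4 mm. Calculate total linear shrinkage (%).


TS = (154.3 - 140.4) / 154.3 * 100 = 9.01%

9.01


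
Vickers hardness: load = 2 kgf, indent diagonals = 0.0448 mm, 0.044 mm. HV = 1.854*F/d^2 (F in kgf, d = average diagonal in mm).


d_avg = (0.0448+0.044)/2 = 0.0444 mm
HV = 1.854*2/0.0444^2 = 1881

1881


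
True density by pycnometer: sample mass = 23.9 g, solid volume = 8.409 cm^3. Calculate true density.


TD = 23.9 / 8.409 = 2.842 g/cm^3

2.842


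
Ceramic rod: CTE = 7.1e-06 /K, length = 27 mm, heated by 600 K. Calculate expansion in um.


dL = 7.1e-06 * 27 * 600 * 1000 = 115.02 um

115.02


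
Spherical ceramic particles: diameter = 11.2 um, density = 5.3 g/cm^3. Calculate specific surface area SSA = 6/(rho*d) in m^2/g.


SSA = 6 / (5.3 * 11.2) = 0.101 m^2/g

0.101


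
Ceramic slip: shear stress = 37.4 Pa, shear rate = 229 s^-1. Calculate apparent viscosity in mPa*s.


eta = tau/gamma * 1000 = 37.4/229 * 1000 = 163.3 mPa*s

163.3


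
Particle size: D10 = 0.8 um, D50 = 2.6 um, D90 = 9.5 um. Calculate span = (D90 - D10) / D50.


Span = (9.5 - 0.8) / 2.6 = 8.7 / 2.6 = 3.346

3.346


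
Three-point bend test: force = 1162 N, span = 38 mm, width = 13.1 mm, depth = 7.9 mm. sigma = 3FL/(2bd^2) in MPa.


sigma = 3*1162*38/(2*13.1*7.9^2) = 81.0 MPa

81.0


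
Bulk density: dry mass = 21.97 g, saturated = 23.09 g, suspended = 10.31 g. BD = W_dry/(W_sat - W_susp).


BD = 21.97 / (23.09 - 10.31) = 21.97 / 12.78 = 1.719 g/cm^3

1.719


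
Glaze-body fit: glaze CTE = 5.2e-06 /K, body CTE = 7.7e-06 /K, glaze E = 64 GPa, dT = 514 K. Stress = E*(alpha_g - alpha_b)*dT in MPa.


Stress = 64*1000*(5.2e-06 - 7.7e-06)*514 = -82.2 MPa

-82.2


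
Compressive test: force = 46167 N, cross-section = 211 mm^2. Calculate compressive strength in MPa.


CS = 46167 / 211 = 218.8 MPa

218.8


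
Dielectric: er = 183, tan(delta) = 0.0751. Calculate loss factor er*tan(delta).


Loss = 183 * 0.0751 = 13.743

13.743


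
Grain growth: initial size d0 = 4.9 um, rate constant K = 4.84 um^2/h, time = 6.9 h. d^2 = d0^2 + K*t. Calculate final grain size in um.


d^2 = 4.9^2 + 4.84*6.9 = 57.406
d = sqrt(57.406) = 7.58 um

7.58


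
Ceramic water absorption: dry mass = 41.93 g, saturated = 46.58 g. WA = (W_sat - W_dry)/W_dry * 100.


WA = (46.58 - 41.93) / 41.93 * 100 = 11.09%

11.09


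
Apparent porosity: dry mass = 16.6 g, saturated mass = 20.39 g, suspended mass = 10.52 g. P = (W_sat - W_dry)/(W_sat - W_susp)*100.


P = (20.39 - 16.6) / (20.39 - 10.52) * 100 = 3.79 / 9.87 * 100 = 38.4%

38.4


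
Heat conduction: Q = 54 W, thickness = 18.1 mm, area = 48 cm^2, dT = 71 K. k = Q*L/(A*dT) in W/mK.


k = 54*18.1/1000/(48/10000*71) = 2.87 W/mK

2.87


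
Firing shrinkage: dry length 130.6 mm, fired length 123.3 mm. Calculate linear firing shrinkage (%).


FS = (130.6 - 123.3) / 130.6 * 100 = 5.59%

5.59


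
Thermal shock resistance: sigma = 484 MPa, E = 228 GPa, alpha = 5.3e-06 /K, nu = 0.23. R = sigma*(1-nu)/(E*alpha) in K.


R = 484*(1-0.23)/(228*1000*5.3e-06) = 308 K

308


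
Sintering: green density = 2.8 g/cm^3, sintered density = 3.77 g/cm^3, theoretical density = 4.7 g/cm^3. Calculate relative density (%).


Relative = 3.77 / 4.7 * 100 = 80.2%

80.2


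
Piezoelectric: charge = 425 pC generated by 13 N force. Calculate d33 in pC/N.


d33 = 425 / 13 = 32.7 pC/N

32.7


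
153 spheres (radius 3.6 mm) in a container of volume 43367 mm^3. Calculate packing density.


V_sphere = 4/3*pi*3.6^3 = 195.4322 mm^3
Total V = 153*195.4322 = 29901.1266 mm^3
PD = 29901.1266 / 43367 = 0.689

0.689


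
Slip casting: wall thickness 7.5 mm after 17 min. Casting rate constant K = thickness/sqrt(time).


K = 7.5 / sqrt(17) = 7.5 / 4.1231 = 1.819 mm/min^0.5

1.819
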